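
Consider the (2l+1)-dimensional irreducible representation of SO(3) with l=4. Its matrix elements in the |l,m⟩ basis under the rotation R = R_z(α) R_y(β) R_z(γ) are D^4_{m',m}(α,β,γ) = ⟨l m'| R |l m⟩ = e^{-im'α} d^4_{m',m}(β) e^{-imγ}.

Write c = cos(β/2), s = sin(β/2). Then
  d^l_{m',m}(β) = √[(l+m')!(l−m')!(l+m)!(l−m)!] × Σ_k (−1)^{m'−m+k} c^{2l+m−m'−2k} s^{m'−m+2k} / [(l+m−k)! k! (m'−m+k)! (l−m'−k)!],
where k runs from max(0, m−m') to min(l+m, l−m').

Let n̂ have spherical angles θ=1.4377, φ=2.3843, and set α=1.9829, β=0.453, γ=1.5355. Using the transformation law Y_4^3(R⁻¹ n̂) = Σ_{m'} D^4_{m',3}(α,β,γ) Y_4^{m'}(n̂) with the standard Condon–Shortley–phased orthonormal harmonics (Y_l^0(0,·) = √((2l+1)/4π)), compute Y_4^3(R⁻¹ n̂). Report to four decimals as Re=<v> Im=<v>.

Re=0.4051 Im=-0.0222

Need the full column D^4_{m',3} for m'=−4..4 at α=1.9829, β=0.453, γ=1.5355.
cos(β/2)=0.974458, sin(β/2)=0.224568
d^4_{-4,3}: single k=7 term ⇒ +0.000079;  D = -0.000078-0.000014i
d^4_{-3,3}: k∈[6..7] ⇒ +0.000853 -0.000006 = +0.000846;  D = +0.000192+0.000824i
d^4_{-2,3}: k∈[5..6] ⇒ +0.005932 -0.000105 = +0.005827;  D = +0.004672-0.003483i
d^4_{-1,3}: k∈[4..5] ⇒ +0.030337 -0.000967 = +0.029370;  D = -0.025517-0.014542i
d^4_{0,3}: k∈[3..4] ⇒ +0.117740 -0.006253 = +0.111487;  D = -0.011783+0.110863i
d^4_{1,3}: k∈[2..3] ⇒ +0.342726 -0.030337 = +0.312389;  D = +0.297857-0.094170i
d^4_{2,3}: k∈[1..2] ⇒ +0.701060 -0.111698 = +0.589362;  D = -0.387871-0.443739i
d^4_{3,3}: k∈[0..1] ⇒ +0.813029 -0.302256 = +0.510774;  D = -0.217732+0.462042i
d^4_{4,3}: single k=0 term ⇒ -0.529952;  D = -0.529740-0.014980i
Y_4^{m'}(θ=1.4377,φ=2.3843) and Σ D·Y over m':
  (-0.0001-0.0000i)·(-0.4244+0.0479i)  (+0.0002+0.0008i)·(+0.1043-0.1236i)  (+0.0047-0.0035i)·(-0.0162-0.2877i)  (-0.0255-0.0145i)·(+0.1301+0.1230i)  (-0.0118+0.1109i)·(+0.2626+0.0000i)  (+0.2979-0.0942i)·(-0.1301+0.1230i)  (-0.3879-0.4437i)·(-0.0162+0.2877i)  (-0.2177+0.4620i)·(-0.1043-0.1236i)  (-0.5297-0.0150i)·(-0.4244-0.0479i)
Y_4^3(R⁻¹ n̂) = +0.405128-0.022210i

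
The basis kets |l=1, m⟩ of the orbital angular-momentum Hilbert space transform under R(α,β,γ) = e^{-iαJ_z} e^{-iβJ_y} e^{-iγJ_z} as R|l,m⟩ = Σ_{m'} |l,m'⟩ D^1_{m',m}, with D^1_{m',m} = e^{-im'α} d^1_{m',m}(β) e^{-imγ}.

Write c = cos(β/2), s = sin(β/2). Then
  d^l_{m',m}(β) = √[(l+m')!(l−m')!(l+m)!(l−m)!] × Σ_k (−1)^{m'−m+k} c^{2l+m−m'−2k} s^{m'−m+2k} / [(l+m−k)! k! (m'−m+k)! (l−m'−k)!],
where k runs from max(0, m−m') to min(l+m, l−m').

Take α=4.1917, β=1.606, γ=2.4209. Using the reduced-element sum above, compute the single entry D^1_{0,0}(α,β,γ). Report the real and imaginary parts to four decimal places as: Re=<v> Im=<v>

Re=-0.0352 Im=0.0000

D^1_{0,0}(4.1917,1.606,2.4209) = e^{-i·0·4.1917}·d^1_{0,0}(1.606)·e^{-i·0·2.4209}. Compute d first:
With c≡cos(β/2)=0.694552 and s≡sin(β/2)=0.719443, N=[1·1·1·1]^{1/2}=1.000000
k∈{0,1} keeps every argument non-negative
  k=0: (−1)^0·1.0000/(1)·0.6946^2·0.7194^0 = +0.482402
  k=1: (−1)^1·1.0000/(1)·0.6946^0·0.7194^2 = -0.517598
d^1_{0,0}(1.606) = +0.482402 -0.517598 = -0.035196
Attach z-rotation phases: D = e^{-i(0)(4.1917)}·(-0.035196)·e^{-i(0)(2.4209)} = -0.035196+0.000000i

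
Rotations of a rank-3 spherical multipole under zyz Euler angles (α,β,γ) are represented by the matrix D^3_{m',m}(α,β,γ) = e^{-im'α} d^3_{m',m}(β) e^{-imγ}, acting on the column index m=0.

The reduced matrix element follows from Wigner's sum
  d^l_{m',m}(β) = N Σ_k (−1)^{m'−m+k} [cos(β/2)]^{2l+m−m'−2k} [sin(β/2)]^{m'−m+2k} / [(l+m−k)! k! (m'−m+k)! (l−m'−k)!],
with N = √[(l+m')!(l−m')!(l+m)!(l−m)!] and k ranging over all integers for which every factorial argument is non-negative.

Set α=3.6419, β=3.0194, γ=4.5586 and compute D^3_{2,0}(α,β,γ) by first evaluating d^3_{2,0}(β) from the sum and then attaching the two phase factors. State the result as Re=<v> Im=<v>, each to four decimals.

D^3_{2,0}(3.6419,3.0194,4.5586) = e^{-i·2·3.6419}·d^3_{2,0}(3.0194)·e^{-i·0·4.5586}. Compute d first:
With c≡cos(β/2)=0.061058 and s≡sin(β/2)=0.998134, N=[120·1·6·6]^{1/2}=65.726707
k∈{0,1} keeps every argument non-negative
  k=0: (−1)^2·65.7267/(12)·0.0611^4·0.9981^2 = +0.000076
  k=1: (−1)^3·65.7267/(12)·0.0611^2·0.9981^4 = -0.020268
d^3_{2,0}(3.0194) = +0.000076 -0.020268 = -0.020192
D = (+0.539785-0.841803i)·(-0.020192)·(+1.000000+0.000000i) = -0.010899+0.016998i

Re=-0.0109 Im=0.0170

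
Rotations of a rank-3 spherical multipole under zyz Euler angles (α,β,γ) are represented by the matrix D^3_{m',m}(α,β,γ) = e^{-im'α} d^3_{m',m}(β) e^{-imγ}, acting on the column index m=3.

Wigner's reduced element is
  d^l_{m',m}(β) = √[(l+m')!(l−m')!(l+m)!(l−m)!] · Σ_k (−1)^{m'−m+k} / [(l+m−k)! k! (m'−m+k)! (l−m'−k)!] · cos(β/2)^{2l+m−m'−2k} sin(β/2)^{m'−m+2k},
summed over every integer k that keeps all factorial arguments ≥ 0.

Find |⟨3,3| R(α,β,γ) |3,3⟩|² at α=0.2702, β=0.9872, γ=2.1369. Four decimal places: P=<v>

D^3_{3,3}(0.2702,0.9872,2.1369) = e^{-i·3·0.2702}·d^3_{3,3}(0.9872)·e^{-i·3·2.1369}. Compute d first:
c=cos(0.9872/2)=0.880633, s=sin(0.9872/2)=0.473799; N=√[720·1·720·1]=720.000000
Admissible k: 0..0 (factorial args all ≥0)
  k=0: (−1)^0·720.0000/(720)·0.8806^6·0.4738^0 = +0.466412
d^3_{3,3}(0.9872) = +0.466412
|D^3_{3,3}|² = |d^3_{3,3}(β)|² = (+0.466412)² = 0.217540 (the z-rotation phases have unit modulus)

P=0.2175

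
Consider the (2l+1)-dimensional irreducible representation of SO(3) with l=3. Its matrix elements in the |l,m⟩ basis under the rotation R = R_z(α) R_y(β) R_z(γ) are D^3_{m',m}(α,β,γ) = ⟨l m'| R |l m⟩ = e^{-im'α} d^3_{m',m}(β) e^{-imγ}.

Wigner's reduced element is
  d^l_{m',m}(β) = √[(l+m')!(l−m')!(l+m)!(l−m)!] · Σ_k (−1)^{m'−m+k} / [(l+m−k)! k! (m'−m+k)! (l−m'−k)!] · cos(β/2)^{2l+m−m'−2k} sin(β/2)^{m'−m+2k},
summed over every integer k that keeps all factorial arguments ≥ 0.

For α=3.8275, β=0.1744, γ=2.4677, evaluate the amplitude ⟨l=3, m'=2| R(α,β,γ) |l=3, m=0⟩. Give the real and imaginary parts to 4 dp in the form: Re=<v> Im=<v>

Re=0.0080 Im=-0.0398

D^3_{2,0}(3.8275,0.1744,2.4677) = e^{-i·2·3.8275}·d^3_{2,0}(0.1744)·e^{-i·0·2.4677}. Compute d first:
c=cos(0.1744/2)=0.996200, s=sin(0.1744/2)=0.087090; N=√[120·1·6·6]=65.726707
The bounds max(0,m−m')=0 and min(l+m,l−m')=1 give 2 terms
  k=0: (−1)^2·65.7267/(12)·0.9962^4·0.0871^2 = +0.040915
  k=1: (−1)^3·65.7267/(12)·0.9962^2·0.0871^4 = -0.000313
d^3_{2,0}(0.1744) = +0.040915 -0.000313 = +0.040602
Attach z-rotation phases: D = e^{-i(2)(3.8275)}·(+0.040602)·e^{-i(0)(2.4677)} = +0.008026-0.039801i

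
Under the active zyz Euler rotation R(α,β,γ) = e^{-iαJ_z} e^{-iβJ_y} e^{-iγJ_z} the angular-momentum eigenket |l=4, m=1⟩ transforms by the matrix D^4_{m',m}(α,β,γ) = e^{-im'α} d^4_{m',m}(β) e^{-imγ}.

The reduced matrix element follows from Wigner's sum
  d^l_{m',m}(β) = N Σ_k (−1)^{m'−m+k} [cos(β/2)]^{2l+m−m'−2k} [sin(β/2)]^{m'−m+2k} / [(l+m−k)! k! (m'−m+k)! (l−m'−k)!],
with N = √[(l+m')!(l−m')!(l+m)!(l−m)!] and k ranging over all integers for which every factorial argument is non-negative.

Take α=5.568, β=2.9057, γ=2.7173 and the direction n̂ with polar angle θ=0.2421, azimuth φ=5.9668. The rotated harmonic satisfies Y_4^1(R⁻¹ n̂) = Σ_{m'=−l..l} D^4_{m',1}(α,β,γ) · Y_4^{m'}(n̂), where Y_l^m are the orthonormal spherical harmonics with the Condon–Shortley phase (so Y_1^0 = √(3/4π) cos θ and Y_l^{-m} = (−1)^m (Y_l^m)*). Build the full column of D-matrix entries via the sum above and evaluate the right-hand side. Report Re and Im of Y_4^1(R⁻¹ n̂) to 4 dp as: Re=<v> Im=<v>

Need the full column D^4_{m',1} for m'=−4..4 at α=5.568, β=2.9057, γ=2.7173.
cos(β/2)=0.117673, sin(β/2)=0.993052
d^4_{-4,1}: single k=5 term ⇒ +0.011776;  D = +0.008967+0.007632i
d^4_{-3,1}: k∈[4..5] ⇒ +0.002467 -0.105404 = -0.102937;  D = -0.015430-0.101774i
d^4_{-2,1}: k∈[3..5] ⇒ +0.000312 -0.033381 +0.475465 = +0.442396;  D = -0.236761+0.373710i
d^4_{-1,1}: k∈[2..5] ⇒ +0.000026 -0.005594 +0.199195 -0.945752 = -0.752125;  D = +0.720527-0.215715i
d^4_{0,1}: k∈[1..4] ⇒ +0.000001 -0.000593 +0.042224 -0.501184 = -0.459552;  D = +0.418803+0.189186i
d^4_{1,1}: k∈[0..3] ⇒ +0.000000 -0.000039 +0.005594 -0.132797 = -0.127242;  D = +0.053196+0.115589i
d^4_{2,1}: k∈[0..2] ⇒ -0.000001 +0.000469 -0.022254 = -0.021787;  D = -0.006102+0.020915i
d^4_{3,1}: k∈[0..1] ⇒ +0.000021 -0.002467 = -0.002446;  D = -0.002057+0.001323i
d^4_{4,1}: single k=0 term ⇒ -0.000165;  D = -0.000164-0.000024i
Y_4^{m'}(θ=0.2421,φ=5.9668) and Σ D·Y over m':
  (+0.0090+0.0076i)·(+0.0004+0.0014i)  (-0.0154-0.1018i)·(+0.0098+0.0136i)  (-0.2368+0.3737i)·(+0.0868+0.0636i)  (+0.7205-0.2157i)·(+0.3765+0.1233i)  (+0.4188+0.1892i)·(+0.6153+0.0000i)  (+0.0532+0.1156i)·(-0.3765+0.1233i)  (-0.0061+0.0209i)·(+0.0868-0.0636i)  (-0.0021+0.0013i)·(-0.0098+0.0136i)  (-0.0002-0.0000i)·(+0.0004-0.0014i)
Y_4^1(R⁻¹ n̂) = +0.478969+0.105383i

Re=0.4790 Im=0.1054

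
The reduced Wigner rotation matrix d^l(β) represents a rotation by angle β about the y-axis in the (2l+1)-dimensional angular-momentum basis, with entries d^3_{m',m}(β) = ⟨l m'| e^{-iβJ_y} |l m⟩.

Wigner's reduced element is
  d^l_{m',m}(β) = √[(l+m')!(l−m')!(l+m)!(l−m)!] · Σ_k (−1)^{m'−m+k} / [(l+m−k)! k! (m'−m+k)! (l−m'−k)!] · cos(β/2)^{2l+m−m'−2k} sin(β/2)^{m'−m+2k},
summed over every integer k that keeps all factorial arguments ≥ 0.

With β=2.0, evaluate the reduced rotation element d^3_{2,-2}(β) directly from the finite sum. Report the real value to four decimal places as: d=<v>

d^3_{2,-2}(β=2.0) via Wigner's sum:
Half-angle: c=0.540302, s=0.841471. N=√(120·1·1·120)=120.000000
k: max(0,(-2)−(2))=0 … min(3+(-2),3−(2))=1
  k=0: (−1)^4·120.0000/(24)·0.5403^2·0.8415^4 = +0.731813
  k=1: (−1)^5·120.0000/(120)·0.5403^0·0.8415^6 = -0.355005
d^3_{2,-2}(2.0) = +0.731813 -0.355005 = +0.376808

d=0.3768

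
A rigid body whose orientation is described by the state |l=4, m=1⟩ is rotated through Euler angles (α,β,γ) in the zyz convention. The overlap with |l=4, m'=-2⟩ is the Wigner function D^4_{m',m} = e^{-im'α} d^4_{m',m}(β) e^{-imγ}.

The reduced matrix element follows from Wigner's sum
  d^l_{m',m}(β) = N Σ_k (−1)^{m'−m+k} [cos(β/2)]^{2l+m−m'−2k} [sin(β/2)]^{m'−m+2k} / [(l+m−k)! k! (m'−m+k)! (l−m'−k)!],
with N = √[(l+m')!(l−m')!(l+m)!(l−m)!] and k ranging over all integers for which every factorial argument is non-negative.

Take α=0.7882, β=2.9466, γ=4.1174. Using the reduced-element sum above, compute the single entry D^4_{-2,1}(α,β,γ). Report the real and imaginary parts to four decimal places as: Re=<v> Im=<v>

Split into d^4_{-2,1}(β=2.9466) × two z-phases.
c=cos(2.9466/2)=0.097342, s=sin(2.9466/2)=0.995251; N=√[2·720·120·6]=1018.233765
Admissible k: 3..5 (factorial args all ≥0)
  k=3: (−1)^0·1018.2338/(72)·0.0973^5·0.9953^3 = +0.000122
  k=4: (−1)^1·1018.2338/(48)·0.0973^3·0.9953^5 = -0.019106
  k=5: (−1)^2·1018.2338/(240)·0.0973^1·0.9953^7 = +0.399452
d^4_{-2,1}(2.9466) = +0.000122 -0.019106 +0.399452 = +0.380468
D = (-0.005604+0.999984i)·(+0.380468)·(-0.560500+0.828155i) = -0.313886-0.215014i

Re=-0.3139 Im=-0.2150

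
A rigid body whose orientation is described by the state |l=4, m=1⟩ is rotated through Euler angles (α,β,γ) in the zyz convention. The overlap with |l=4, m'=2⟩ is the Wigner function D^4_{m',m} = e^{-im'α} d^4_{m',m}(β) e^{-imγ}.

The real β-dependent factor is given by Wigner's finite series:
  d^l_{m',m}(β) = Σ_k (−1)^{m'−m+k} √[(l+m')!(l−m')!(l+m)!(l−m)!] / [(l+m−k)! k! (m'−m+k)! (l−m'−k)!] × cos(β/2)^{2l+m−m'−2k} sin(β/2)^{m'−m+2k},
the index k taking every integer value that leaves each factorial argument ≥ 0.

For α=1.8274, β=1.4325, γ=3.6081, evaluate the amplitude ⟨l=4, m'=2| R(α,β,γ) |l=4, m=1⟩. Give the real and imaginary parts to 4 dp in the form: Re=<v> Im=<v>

D^4_{2,1}(1.8274,1.4325,3.6081) = e^{-i·2·1.8274}·d^4_{2,1}(1.4325)·e^{-i·1·3.6081}. Compute d first:
With c≡cos(β/2)=0.754273 and s≡sin(β/2)=0.656561, N=[720·2·120·6]^{1/2}=1018.233765
k: max(0,(1)−(2))=0 … min(4+(1),4−(2))=2
  k=0: (−1)^1·1018.2338/(240)·0.7543^7·0.6566^1 = -0.386912
  k=1: (−1)^2·1018.2338/(48)·0.7543^5·0.6566^3 = +1.465798
  k=2: (−1)^3·1018.2338/(72)·0.7543^3·0.6566^5 = -0.740416
d^4_{2,1}(1.4325) = -0.386912 +1.465798 -0.740416 = +0.338471
Phases: e^{-i·(2)·1.8274}=-0.871174+0.490974i, e^{-i·(1)·3.6081}=-0.893145+0.449770i ⇒ D=+0.188616-0.281046i

Re=0.1886 Im=-0.2810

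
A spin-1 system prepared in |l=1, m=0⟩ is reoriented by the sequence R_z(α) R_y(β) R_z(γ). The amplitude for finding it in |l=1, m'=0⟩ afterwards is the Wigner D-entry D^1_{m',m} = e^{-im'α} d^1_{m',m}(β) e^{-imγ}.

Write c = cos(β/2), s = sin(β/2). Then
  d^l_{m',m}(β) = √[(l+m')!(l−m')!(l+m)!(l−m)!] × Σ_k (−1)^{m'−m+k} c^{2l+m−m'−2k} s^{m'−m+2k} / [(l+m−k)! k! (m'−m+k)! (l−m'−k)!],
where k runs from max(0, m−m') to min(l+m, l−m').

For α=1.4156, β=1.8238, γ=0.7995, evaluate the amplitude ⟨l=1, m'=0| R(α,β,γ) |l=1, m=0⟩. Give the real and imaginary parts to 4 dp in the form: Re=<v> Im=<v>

Re=-0.2503 Im=0.0000

Split into d^1_{0,0}(β=1.8238) × two z-phases.
With c≡cos(β/2)=0.612245 and s≡sin(β/2)=0.790668, N=[1·1·1·1]^{1/2}=1.000000
Admissible k: 0..1 (factorial args all ≥0)
  k=0: (−1)^0·1.0000/(1)·0.6122^2·0.7907^0 = +0.374843
  k=1: (−1)^1·1.0000/(1)·0.6122^0·0.7907^2 = -0.625157
d^1_{0,0}(1.8238) = +0.374843 -0.625157 = -0.250313
Phases: e^{-i·(0)·1.4156}=+1.000000+0.000000i, e^{-i·(0)·0.7995}=+1.000000+0.000000i ⇒ D=-0.250313+0.000000i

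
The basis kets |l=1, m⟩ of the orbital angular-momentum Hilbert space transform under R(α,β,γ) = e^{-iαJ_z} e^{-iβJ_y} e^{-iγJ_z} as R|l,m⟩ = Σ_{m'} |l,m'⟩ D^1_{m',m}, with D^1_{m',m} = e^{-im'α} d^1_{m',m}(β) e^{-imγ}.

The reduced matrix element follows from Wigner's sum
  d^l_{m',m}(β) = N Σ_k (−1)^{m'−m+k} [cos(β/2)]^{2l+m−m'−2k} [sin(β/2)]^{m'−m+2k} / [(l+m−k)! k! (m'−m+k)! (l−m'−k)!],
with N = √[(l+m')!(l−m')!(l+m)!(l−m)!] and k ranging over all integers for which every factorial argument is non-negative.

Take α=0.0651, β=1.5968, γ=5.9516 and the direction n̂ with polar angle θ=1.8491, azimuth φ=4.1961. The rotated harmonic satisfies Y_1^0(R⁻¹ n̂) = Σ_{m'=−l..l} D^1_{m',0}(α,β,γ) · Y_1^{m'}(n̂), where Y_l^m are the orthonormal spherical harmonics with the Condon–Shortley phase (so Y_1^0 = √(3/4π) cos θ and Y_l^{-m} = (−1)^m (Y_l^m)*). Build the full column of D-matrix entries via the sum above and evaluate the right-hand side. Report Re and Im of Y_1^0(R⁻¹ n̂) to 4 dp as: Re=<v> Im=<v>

Need the full column D^1_{m',0} for m'=−1..1 at α=0.0651, β=1.5968, γ=5.9516.
cos(β/2)=0.697854, sin(β/2)=0.716240
d^1_{-1,0}: single k=1 term ⇒ +0.706868;  D = +0.705370+0.045985i
d^1_{0,0}: k∈[0..1] ⇒ +0.487000 -0.513000 = -0.026001;  D = -0.026001+0.000000i
d^1_{1,0}: single k=0 term ⇒ -0.706868;  D = -0.705370+0.045985i
Y_1^{m'}(θ=1.8491,φ=4.1961) and Σ D·Y over m':
  (+0.7054+0.0460i)·(-0.1640+0.2889i)  (-0.0260+0.0000i)·(-0.1342+0.0000i)  (-0.7054+0.0460i)·(+0.1640+0.2889i)
Y_1^0(R⁻¹ n̂) = -0.254431+0.000000i

Re=-0.2544 Im=0.0000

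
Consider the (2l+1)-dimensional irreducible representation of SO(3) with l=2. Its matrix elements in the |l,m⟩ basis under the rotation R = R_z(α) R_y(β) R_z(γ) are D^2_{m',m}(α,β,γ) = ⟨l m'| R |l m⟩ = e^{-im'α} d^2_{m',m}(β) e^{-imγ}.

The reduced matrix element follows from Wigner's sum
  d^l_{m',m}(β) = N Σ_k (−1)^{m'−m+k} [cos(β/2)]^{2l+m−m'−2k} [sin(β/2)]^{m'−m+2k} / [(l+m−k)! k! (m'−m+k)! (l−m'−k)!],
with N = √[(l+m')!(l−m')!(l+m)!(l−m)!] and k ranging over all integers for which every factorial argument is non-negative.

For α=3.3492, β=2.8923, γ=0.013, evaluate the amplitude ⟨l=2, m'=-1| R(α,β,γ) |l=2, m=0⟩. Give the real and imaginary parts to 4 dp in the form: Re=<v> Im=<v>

Re=0.2865 Im=0.0604

Split into d^2_{-1,0}(β=2.8923) × two z-phases.
Half-angle: c=0.124324, s=0.992242. N=√(1·6·2·2)=4.898979
The bounds max(0,m−m')=1 and min(l+m,l−m')=2 give 2 terms
  k=1: (−1)^0·4.8990/(2)·0.1243^3·0.9922^1 = +0.004670
  k=2: (−1)^1·4.8990/(2)·0.1243^1·0.9922^3 = -0.297497
d^2_{-1,0}(2.8923) = +0.004670 -0.297497 = -0.292826
D = (-0.978527-0.206119i)·(-0.292826)·(+1.000000+0.000000i) = +0.286539+0.060357i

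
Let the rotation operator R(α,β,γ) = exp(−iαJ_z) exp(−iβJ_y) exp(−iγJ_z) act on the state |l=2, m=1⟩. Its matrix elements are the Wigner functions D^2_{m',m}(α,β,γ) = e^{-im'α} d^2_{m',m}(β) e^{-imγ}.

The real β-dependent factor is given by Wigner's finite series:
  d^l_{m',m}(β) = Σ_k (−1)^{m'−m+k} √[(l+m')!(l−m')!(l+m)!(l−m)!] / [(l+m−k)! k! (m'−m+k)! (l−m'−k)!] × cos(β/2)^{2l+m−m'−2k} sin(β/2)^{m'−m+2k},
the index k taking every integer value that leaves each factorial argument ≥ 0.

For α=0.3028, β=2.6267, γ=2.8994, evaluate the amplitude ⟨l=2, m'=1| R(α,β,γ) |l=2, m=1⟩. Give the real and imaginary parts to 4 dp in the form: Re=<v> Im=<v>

Split into d^2_{1,1}(β=2.6267) × two z-phases.
Half-angle: c=0.254612, s=0.967043. N=√(6·1·6·1)=6.000000
k∈{0,1} keeps every argument non-negative
  k=0: (−1)^0·6.0000/(6)·0.2546^4·0.9670^0 = +0.004203
  k=1: (−1)^1·6.0000/(2)·0.2546^2·0.9670^2 = -0.181874
d^2_{1,1}(2.6267) = +0.004203 -0.181874 = -0.177671
Attach z-rotation phases: D = e^{-i(1)(0.3028)}·(-0.177671)·e^{-i(1)(2.8994)} = +0.177345-0.010762i

Re=0.1773 Im=-0.0108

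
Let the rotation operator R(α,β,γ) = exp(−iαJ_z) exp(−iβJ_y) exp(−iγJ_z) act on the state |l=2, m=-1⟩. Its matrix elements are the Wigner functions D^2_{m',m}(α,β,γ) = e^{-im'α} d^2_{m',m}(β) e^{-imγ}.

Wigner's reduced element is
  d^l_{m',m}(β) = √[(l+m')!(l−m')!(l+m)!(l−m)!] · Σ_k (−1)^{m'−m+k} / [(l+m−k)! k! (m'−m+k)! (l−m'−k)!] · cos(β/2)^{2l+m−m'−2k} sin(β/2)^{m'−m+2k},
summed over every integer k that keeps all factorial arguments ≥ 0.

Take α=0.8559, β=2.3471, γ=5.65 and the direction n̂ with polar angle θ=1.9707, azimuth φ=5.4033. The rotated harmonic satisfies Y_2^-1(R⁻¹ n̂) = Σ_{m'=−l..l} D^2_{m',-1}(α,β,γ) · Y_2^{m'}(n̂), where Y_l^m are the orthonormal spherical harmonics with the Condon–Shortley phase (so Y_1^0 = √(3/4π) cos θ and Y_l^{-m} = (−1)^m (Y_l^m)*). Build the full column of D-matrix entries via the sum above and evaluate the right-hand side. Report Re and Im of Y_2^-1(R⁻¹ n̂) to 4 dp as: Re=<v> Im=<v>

Re=0.1079 Im=0.0644

Need the full column D^2_{m',-1} for m'=−2..2 at α=0.8559, β=2.3471, γ=5.65.
cos(β/2)=0.386881, sin(β/2)=0.922130
d^2_{-2,-1}: single k=1 term ⇒ +0.106795;  D = +0.050466+0.094119i
d^2_{-1,-1}: k∈[0..1] ⇒ +0.022403 -0.381820 = -0.359417;  D = -0.350540-0.079387i
d^2_{0,-1}: k∈[0..1] ⇒ -0.130797 +0.743068 = +0.612271;  D = +0.493580-0.362290i
d^2_{1,-1}: k∈[0..1] ⇒ +0.381820 -0.723050 = -0.341229;  D = -0.027851+0.340091i
d^2_{2,-1}: single k=0 term ⇒ -0.606713;  D = +0.424175+0.433793i
Y_2^{m'}(θ=1.9707,φ=5.4033) and Σ D·Y over m':
  (+0.0505+0.0941i)·(-0.0616+0.3219i)  (-0.3505-0.0794i)·(-0.1765-0.2135i)  (+0.4936-0.3623i)·(-0.1720+0.0000i)  (-0.0279+0.3401i)·(+0.1765-0.2135i)  (+0.4242+0.4338i)·(-0.0616-0.3219i)
Y_2^-1(R⁻¹ n̂) = +0.107865+0.064357i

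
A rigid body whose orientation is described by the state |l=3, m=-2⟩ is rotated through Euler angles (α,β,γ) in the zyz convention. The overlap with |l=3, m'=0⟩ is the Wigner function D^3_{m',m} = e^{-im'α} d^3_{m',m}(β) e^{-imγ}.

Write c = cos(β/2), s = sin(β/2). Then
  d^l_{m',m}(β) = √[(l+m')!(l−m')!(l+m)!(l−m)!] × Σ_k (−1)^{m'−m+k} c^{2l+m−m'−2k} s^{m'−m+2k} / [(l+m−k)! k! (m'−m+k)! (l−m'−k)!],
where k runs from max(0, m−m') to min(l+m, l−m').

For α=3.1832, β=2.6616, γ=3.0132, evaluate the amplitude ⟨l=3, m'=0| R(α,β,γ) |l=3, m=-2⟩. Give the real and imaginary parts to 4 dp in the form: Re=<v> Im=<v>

First d^3_{0,-2}(β=2.6616), then the phase factors e^{-i(0)α} and e^{-i(-2)γ}:
c=cos(2.6616/2)=0.237699, s=sin(2.6616/2)=0.971339; N=√[6·6·1·120]=65.726707
k∈{0,1} keeps every argument non-negative
  k=0: (−1)^2·65.7267/(12)·0.2377^4·0.9713^2 = +0.016497
  k=1: (−1)^3·65.7267/(12)·0.2377^2·0.9713^4 = -0.275485
d^3_{0,-2}(2.6616) = +0.016497 -0.275485 = -0.258988
Attach z-rotation phases: D = e^{-i(0)(3.1832)}·(-0.258988)·e^{-i(-2)(3.0132)} = -0.250496+0.065776i

Re=-0.2505 Im=0.0658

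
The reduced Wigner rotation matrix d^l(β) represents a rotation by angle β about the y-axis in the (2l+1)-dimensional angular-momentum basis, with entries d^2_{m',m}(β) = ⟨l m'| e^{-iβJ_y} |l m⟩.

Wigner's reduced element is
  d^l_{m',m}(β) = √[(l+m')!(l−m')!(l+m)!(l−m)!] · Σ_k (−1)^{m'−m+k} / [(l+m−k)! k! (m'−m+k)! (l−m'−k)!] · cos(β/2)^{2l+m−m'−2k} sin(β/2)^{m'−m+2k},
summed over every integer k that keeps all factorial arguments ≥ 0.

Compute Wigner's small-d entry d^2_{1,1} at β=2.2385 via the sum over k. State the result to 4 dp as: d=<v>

d=-0.4262

d^2_{1,1}(β=2.2385) via Wigner's sum:
c=cos(2.2385/2)=0.436357, s=sin(2.2385/2)=0.899773; N=√[6·1·6·1]=6.000000
k: max(0,(1)−(1))=0 … min(2+(1),2−(1))=1
  k=0: (−1)^0·6.0000/(6)·0.4364^4·0.8998^0 = +0.036255
  k=1: (−1)^1·6.0000/(2)·0.4364^2·0.8998^2 = -0.462458
d^2_{1,1}(2.2385) = +0.036255 -0.462458 = -0.426203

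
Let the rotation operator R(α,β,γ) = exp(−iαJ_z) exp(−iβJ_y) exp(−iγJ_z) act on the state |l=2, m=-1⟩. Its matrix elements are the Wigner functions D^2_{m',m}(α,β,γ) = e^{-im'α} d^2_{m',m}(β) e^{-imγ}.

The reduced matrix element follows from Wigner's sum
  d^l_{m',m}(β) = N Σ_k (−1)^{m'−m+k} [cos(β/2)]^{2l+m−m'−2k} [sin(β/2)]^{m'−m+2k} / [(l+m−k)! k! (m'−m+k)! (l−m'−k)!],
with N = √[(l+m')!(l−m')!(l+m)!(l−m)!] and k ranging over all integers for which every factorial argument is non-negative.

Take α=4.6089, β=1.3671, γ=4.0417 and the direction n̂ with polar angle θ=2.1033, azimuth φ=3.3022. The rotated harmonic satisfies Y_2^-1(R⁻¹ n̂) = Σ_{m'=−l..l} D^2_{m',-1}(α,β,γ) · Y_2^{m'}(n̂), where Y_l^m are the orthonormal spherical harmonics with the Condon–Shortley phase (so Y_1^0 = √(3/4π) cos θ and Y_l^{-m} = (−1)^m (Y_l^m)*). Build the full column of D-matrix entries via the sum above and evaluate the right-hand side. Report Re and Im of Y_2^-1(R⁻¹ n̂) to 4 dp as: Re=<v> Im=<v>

Need the full column D^2_{m',-1} for m'=−2..2 at α=4.6089, β=1.3671, γ=4.0417.
cos(β/2)=0.775336, sin(β/2)=0.631549
d^2_{-2,-1}: single k=1 term ⇒ +0.588717;  D = +0.452871+0.376159i
d^2_{-1,-1}: k∈[0..1] ⇒ +0.361376 -0.719309 = -0.357933;  D = +0.255921-0.250241i
d^2_{0,-1}: k∈[0..1] ⇒ -0.721028 +0.478396 = -0.242632;  D = +0.150802+0.190077i
d^2_{1,-1}: k∈[0..1] ⇒ +0.719309 -0.159085 = +0.560224;  D = +0.472498-0.300993i
d^2_{2,-1}: single k=0 term ⇒ -0.390609;  D = -0.174708-0.349360i
Y_2^{m'}(θ=2.1033,φ=3.3022) and Σ D·Y over m':
  (+0.4529+0.3762i)·(+0.2720-0.0905i)  (+0.2559-0.2502i)·(+0.3336-0.0540i)  (+0.1508+0.1901i)·(-0.0715+0.0000i)  (+0.4725-0.3010i)·(-0.3336-0.0540i)  (-0.1747-0.3494i)·(+0.2720+0.0905i)
Y_2^-1(R⁻¹ n̂) = +0.028534-0.085544i

Re=0.0285 Im=-0.0855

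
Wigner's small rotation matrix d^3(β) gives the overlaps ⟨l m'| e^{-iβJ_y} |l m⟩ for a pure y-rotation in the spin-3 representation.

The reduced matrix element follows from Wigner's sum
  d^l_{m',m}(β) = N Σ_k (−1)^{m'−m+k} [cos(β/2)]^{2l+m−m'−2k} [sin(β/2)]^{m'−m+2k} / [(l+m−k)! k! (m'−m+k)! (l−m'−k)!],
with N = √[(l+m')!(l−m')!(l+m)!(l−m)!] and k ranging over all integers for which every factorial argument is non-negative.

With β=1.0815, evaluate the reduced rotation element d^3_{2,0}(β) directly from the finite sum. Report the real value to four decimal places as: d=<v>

d^3_{2,0}(β=1.0815) via Wigner's sum:
Half-angle: c=0.857323, s=0.514779. N=√(120·1·6·6)=65.726707
k: max(0,(0)−(2))=0 … min(3+(0),3−(2))=1
  k=0: (−1)^2·65.7267/(12)·0.8573^4·0.5148^2 = +0.784116
  k=1: (−1)^3·65.7267/(12)·0.8573^2·0.5148^4 = -0.282705
d^3_{2,0}(1.0815) = +0.784116 -0.282705 = +0.501411

d=0.5014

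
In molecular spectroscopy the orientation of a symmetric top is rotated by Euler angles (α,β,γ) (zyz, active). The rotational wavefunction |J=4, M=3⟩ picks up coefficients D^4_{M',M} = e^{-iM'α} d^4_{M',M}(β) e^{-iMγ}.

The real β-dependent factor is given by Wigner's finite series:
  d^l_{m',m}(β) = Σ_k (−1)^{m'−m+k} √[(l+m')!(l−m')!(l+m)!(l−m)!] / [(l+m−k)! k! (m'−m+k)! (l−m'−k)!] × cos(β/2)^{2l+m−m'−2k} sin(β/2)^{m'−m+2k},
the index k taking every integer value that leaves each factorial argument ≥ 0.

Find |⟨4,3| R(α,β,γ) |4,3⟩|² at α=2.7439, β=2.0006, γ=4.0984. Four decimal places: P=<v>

P=0.0134

First d^4_{3,3}(β=2.0006), then the phase factors e^{-i(3)α} and e^{-i(3)γ}:
c=cos(2.0006/2)=0.540050, s=sin(2.0006/2)=0.841633; N=√[5040·1·5040·1]=5040.000000
Admissible k: 0..1 (factorial args all ≥0)
  k=0: (−1)^0·5040.0000/(5040)·0.5400^8·0.8416^0 = +0.007236
  k=1: (−1)^1·5040.0000/(720)·0.5400^6·0.8416^2 = -0.123012
d^4_{3,3}(2.0006) = +0.007236 -0.123012 = -0.115776
|D^4_{3,3}|² = |d^4_{3,3}(β)|² = (-0.115776)² = 0.013404 (the z-rotation phases have unit modulus)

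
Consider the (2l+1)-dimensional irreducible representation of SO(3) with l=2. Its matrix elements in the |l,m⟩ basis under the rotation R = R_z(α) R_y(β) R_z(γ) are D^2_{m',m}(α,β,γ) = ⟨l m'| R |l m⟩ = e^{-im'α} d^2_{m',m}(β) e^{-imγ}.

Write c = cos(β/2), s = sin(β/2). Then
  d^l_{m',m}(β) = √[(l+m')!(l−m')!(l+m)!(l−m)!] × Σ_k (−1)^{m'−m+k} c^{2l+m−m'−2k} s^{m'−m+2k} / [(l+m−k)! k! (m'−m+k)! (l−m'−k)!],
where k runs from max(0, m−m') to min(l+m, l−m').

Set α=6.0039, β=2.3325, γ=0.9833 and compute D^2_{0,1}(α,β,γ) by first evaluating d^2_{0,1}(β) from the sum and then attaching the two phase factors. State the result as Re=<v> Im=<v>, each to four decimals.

D^2_{0,1}(6.0039,2.3325,0.9833) = e^{-i·0·6.0039}·d^2_{0,1}(2.3325)·e^{-i·1·0.9833}. Compute d first:
With c≡cos(β/2)=0.393602 and s≡sin(β/2)=0.919281, N=[2·2·6·1]^{1/2}=4.898979
Admissible k: 1..2 (factorial args all ≥0)
  k=1: (−1)^0·4.8990/(2)·0.3936^3·0.9193^1 = +0.137308
  k=2: (−1)^1·4.8990/(2)·0.3936^1·0.9193^3 = -0.748993
d^2_{0,1}(2.3325) = +0.137308 -0.748993 = -0.611685
Phases: e^{-i·(0)·6.0039}=+1.000000+0.000000i, e^{-i·(1)·0.9833}=+0.554279-0.832331i ⇒ D=-0.339044+0.509124i

Re=-0.3390 Im=0.5091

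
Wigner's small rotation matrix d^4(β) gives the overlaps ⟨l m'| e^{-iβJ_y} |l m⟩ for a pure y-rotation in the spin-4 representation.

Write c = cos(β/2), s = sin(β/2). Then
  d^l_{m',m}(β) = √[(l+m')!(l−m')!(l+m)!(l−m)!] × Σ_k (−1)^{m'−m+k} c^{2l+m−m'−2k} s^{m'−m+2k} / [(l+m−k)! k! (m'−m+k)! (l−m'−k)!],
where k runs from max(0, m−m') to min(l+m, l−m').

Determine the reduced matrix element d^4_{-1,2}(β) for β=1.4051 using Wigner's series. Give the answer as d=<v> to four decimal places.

d^4_{-1,2}(β=1.4051) via Wigner's sum:
Half-angle: c=0.763197, s=0.646166. N=√(6·120·720·2)=1018.233765
The bounds max(0,m−m')=3 and min(l+m,l−m')=5 give 3 terms
  k=3: (−1)^0·1018.2338/(72)·0.7632^5·0.6462^3 = +0.987939
  k=4: (−1)^1·1018.2338/(48)·0.7632^3·0.6462^5 = -1.062274
  k=5: (−1)^2·1018.2338/(240)·0.7632^1·0.6462^7 = +0.152293
d^4_{-1,2}(1.4051) = +0.987939 -1.062274 +0.152293 = +0.077959

d=0.0780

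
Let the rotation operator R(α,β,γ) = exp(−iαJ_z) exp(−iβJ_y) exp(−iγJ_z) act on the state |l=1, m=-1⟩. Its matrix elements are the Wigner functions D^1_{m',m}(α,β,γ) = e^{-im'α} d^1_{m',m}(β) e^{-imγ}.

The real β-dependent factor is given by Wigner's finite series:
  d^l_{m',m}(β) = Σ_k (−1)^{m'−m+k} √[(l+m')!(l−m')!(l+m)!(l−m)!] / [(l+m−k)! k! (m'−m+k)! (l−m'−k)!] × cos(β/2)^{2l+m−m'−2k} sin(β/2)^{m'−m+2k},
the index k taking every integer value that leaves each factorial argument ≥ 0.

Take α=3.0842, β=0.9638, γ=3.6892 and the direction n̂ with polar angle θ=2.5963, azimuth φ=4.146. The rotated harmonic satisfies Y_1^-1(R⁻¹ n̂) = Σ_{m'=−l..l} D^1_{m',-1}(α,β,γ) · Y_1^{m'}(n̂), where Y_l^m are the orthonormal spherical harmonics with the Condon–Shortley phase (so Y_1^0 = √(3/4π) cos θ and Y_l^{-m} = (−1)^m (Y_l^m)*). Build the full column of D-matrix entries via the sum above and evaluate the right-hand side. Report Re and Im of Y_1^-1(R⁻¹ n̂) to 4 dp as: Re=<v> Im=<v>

Need the full column D^1_{m',-1} for m'=−1..1 at α=3.0842, β=0.9638, γ=3.6892.
cos(β/2)=0.886116, sin(β/2)=0.463464
d^1_{-1,-1}: single k=0 term ⇒ +0.785201;  D = +0.692730+0.369685i
d^1_{0,-1}: single k=0 term ⇒ -0.580793;  D = +0.495865+0.302387i
d^1_{1,-1}: single k=0 term ⇒ +0.214799;  D = +0.176672+0.122169i
Y_1^{m'}(θ=2.5963,φ=4.146) and Σ D·Y over m':
  (+0.6927+0.3697i)·(-0.0962+0.1512i)  (+0.4959+0.3024i)·(-0.4177+0.0000i)  (+0.1767+0.1222i)·(+0.0962+0.1512i)
Y_1^-1(R⁻¹ n̂) = -0.331141-0.018654i

Re=-0.3311 Im=-0.0187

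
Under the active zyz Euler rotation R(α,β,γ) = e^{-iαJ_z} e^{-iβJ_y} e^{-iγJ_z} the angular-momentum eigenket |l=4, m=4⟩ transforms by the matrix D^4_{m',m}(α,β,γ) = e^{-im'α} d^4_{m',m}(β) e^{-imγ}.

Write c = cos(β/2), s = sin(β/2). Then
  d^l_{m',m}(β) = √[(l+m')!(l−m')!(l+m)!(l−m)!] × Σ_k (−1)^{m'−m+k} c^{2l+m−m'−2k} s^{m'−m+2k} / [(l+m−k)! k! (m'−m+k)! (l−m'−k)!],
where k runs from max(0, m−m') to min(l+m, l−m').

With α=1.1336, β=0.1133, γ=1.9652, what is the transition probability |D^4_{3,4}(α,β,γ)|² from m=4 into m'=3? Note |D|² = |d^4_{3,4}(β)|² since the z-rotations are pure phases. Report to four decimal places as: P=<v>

P=0.0251

Split into d^4_{3,4}(β=0.1133) × two z-phases.
With c≡cos(β/2)=0.998396 and s≡sin(β/2)=0.056620, N=[5040·1·40320·1]^{1/2}=14255.272709
The bounds max(0,m−m')=1 and min(l+m,l−m')=1 give 1 term
  k=1: (−1)^0·14255.2727/(5040)·0.9984^7·0.0566^1 = +0.158355
d^4_{3,4}(0.1133) = +0.158355
|D^4_{3,4}|² = |d^4_{3,4}(β)|² = (+0.158355)² = 0.025076 (the z-rotation phases have unit modulus)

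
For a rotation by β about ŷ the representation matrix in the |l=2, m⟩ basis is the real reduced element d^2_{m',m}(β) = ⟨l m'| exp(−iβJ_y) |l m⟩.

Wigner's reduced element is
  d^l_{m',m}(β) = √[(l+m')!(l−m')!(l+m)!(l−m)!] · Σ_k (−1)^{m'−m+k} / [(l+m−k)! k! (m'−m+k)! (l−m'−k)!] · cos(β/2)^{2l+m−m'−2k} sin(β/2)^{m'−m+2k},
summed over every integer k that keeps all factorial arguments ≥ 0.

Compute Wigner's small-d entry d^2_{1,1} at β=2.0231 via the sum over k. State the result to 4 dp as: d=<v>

d=-0.5275

d^2_{1,1}(β=2.0231) via Wigner's sum:
With c≡cos(β/2)=0.530547 and s≡sin(β/2)=0.847655, N=[6·1·6·1]^{1/2}=6.000000
k: max(0,(1)−(1))=0 … min(2+(1),2−(1))=1
  k=0: (−1)^0·6.0000/(6)·0.5305^4·0.8477^0 = +0.079231
  k=1: (−1)^1·6.0000/(2)·0.5305^2·0.8477^2 = -0.606748
d^2_{1,1}(2.0231) = +0.079231 -0.606748 = -0.527517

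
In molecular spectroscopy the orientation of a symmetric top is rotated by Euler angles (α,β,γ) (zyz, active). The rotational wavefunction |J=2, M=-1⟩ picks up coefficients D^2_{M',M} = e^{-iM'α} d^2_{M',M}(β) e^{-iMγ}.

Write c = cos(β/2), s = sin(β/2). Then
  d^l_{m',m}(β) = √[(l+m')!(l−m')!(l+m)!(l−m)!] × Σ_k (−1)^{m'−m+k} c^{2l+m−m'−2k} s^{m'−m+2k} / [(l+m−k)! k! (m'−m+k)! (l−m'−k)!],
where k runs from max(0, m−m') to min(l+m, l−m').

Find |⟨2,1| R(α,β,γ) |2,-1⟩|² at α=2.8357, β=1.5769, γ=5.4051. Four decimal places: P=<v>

P=0.2469

Split into d^2_{1,-1}(β=1.5769) × two z-phases.
With c≡cos(β/2)=0.704946 and s≡sin(β/2)=0.709261, N=[6·1·1·6]^{1/2}=6.000000
k: max(0,(-1)−(1))=0 … min(2+(-1),2−(1))=1
  k=0: (−1)^2·6.0000/(2)·0.7049^2·0.7093^2 = +0.749972
  k=1: (−1)^3·6.0000/(6)·0.7049^0·0.7093^4 = -0.253061
d^2_{1,-1}(1.5769) = +0.749972 -0.253061 = +0.496911
|D^2_{1,-1}|² = |d^2_{1,-1}(β)|² = (+0.496911)² = 0.246920 (the z-rotation phases have unit modulus)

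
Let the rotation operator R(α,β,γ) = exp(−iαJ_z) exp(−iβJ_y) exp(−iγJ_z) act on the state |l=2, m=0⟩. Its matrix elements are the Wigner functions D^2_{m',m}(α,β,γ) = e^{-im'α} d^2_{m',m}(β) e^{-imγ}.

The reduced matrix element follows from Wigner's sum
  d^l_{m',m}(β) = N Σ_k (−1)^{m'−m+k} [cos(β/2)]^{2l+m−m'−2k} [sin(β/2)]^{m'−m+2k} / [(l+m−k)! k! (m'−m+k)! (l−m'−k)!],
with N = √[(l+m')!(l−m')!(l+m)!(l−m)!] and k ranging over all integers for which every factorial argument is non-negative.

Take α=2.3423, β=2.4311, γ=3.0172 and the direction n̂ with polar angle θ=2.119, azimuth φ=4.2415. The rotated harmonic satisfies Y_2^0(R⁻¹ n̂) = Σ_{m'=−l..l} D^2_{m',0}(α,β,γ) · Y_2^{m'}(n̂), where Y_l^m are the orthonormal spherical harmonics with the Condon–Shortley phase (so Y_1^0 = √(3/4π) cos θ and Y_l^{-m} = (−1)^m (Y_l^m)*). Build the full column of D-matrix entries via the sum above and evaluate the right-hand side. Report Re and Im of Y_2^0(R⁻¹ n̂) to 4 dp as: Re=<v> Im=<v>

Need the full column D^2_{m',0} for m'=−2..2 at α=2.3423, β=2.4311, γ=3.0172.
cos(β/2)=0.347821, sin(β/2)=0.937561
d^2_{-2,0}: single k=2 term ⇒ +0.260488;  D = -0.007238-0.260387i
d^2_{-1,0}: k∈[1..2] ⇒ +0.096637 -0.702150 = -0.605513;  D = +0.422172-0.434070i
d^2_{0,0}: k∈[0..2] ⇒ +0.014636 -0.425374 +0.772677 = +0.361938;  D = +0.361938+0.000000i
d^2_{1,0}: k∈[0..1] ⇒ -0.096637 +0.702150 = +0.605513;  D = -0.422172-0.434070i
d^2_{2,0}: single k=0 term ⇒ +0.260488;  D = -0.007238+0.260387i
Y_2^{m'}(θ=2.119,φ=4.2415) and Σ D·Y over m':
  (-0.0072-0.2604i)·(-0.1655-0.2275i)  (+0.4222-0.4341i)·(+0.1559-0.3062i)  (+0.3619+0.0000i)·(-0.0584+0.0000i)  (-0.4222-0.4341i)·(-0.1559-0.3062i)  (-0.0072+0.2604i)·(-0.1655+0.2275i)
Y_2^0(R⁻¹ n̂) = -0.271441+0.000000i

Re=-0.2714 Im=0.0000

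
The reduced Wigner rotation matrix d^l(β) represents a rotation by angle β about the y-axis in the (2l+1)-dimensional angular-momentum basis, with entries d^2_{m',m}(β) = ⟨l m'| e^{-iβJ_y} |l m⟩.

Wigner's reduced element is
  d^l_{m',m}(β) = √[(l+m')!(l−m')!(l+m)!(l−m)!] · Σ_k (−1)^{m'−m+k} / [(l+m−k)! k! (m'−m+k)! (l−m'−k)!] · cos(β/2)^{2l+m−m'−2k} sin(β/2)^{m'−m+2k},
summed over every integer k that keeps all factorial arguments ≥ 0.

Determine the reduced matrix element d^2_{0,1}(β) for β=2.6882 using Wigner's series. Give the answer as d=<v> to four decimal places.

d=-0.4823

d^2_{0,1}(β=2.6882) via Wigner's sum:
With c≡cos(β/2)=0.224760 and s≡sin(β/2)=0.974414, N=[2·2·6·1]^{1/2}=4.898979
Admissible k: 1..2 (factorial args all ≥0)
  k=1: (−1)^0·4.8990/(2)·0.2248^3·0.9744^1 = +0.027100
  k=2: (−1)^1·4.8990/(2)·0.2248^1·0.9744^3 = -0.509360
d^2_{0,1}(2.6882) = +0.027100 -0.509360 = -0.482260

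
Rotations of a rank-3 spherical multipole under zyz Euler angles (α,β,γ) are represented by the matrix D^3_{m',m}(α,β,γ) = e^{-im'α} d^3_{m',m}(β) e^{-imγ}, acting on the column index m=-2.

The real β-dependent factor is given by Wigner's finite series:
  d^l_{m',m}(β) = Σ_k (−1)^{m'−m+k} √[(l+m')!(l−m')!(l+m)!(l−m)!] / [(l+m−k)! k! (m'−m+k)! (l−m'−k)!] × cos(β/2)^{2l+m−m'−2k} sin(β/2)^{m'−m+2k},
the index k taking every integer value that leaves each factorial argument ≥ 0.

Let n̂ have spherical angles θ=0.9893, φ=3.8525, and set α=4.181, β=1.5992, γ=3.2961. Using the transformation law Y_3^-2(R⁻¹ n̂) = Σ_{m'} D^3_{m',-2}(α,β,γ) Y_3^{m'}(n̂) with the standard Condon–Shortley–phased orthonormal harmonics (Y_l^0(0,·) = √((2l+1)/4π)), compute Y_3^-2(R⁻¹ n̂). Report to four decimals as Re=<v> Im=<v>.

Re=0.2659 Im=-0.1714

Need the full column D^3_{m',-2} for m'=−3..3 at α=4.181, β=1.5992, γ=3.2961.
cos(β/2)=0.696994, sin(β/2)=0.717077
d^3_{-3,-2}: single k=1 term ⇒ +0.288925;  D = +0.277218+0.081412i
d^3_{-2,-2}: k∈[0..1] ⇒ +0.114650 -0.606760 = -0.492111;  D = +0.358807-0.336794i
d^3_{-1,-2}: k∈[0..1] ⇒ -0.373001 +0.789613 = +0.416612;  D = -0.091882-0.406354i
d^3_{0,-2}: k∈[0..1] ⇒ +0.664673 -0.703529 = -0.038857;  D = -0.037016-0.011817i
d^3_{1,-2}: k∈[0..1] ⇒ -0.789613 +0.417887 = -0.371726;  D = +0.276903-0.248002i
d^3_{2,-2}: k∈[0..1] ⇒ +0.642231 -0.135955 = +0.506276;  D = -0.100087-0.496284i
d^3_{3,-2}: single k=0 term ⇒ -0.323694;  D = -0.305977-0.105621i
Y_3^{m'}(θ=0.9893,φ=3.8525) and Σ D·Y over m':
  (+0.2772+0.0814i)·(+0.1297+0.2060i)  (+0.3588-0.3368i)·(+0.0582-0.3876i)  (-0.0919-0.4064i)·(-0.1041+0.0896i)  (-0.0370-0.0118i)·(-0.3057+0.0000i)  (+0.2769-0.2480i)·(+0.1041+0.0896i)  (-0.1001-0.4963i)·(+0.0582+0.3876i)  (-0.3060-0.1056i)·(-0.1297+0.2060i)
Y_3^-2(R⁻¹ n̂) = +0.265851-0.171352i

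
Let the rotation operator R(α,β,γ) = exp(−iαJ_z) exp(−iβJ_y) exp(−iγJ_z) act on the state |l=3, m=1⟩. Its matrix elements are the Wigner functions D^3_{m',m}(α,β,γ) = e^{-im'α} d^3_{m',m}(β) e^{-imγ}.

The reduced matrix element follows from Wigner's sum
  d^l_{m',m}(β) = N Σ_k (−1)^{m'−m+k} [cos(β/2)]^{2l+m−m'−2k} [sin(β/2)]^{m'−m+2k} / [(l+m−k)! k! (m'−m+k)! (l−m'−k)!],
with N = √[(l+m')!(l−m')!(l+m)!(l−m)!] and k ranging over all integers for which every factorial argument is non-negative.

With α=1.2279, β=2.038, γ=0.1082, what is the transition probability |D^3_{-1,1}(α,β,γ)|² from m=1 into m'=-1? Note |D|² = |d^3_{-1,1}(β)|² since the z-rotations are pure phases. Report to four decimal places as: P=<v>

P=0.1991

First d^3_{-1,1}(β=2.038), then the phase factors e^{-i(-1)α} and e^{-i(1)γ}:
c=cos(2.038/2)=0.524218, s=sin(2.038/2)=0.851584; N=√[2·24·24·2]=48.000000
k∈{2,3,4} keeps every argument non-negative
  k=2: (−1)^0·48.0000/(8)·0.5242^4·0.8516^2 = +0.328589
  k=3: (−1)^1·48.0000/(6)·0.5242^2·0.8516^4 = -1.156176
  k=4: (−1)^2·48.0000/(48)·0.5242^0·0.8516^6 = +0.381387
d^3_{-1,1}(2.038) = +0.328589 -1.156176 +0.381387 = -0.446200
|D^3_{-1,1}|² = |d^3_{-1,1}(β)|² = (-0.446200)² = 0.199094 (the z-rotation phases have unit modulus)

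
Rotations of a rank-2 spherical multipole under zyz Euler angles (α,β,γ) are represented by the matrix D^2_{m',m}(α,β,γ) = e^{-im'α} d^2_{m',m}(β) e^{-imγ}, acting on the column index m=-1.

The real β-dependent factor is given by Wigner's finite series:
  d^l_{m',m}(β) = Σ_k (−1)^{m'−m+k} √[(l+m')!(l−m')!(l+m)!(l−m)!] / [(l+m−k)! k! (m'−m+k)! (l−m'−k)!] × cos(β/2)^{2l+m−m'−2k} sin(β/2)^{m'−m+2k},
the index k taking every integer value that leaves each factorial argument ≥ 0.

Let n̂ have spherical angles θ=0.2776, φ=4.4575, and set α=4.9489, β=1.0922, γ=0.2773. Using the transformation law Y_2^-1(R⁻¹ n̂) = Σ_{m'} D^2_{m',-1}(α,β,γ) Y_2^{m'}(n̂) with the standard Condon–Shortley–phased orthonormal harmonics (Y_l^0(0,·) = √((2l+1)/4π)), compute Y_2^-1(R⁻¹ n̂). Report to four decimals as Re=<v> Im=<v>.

Re=-0.3806 Im=-0.0401

Need the full column D^2_{m',-1} for m'=−2..2 at α=4.9489, β=1.0922, γ=0.2773.
cos(β/2)=0.854557, sin(β/2)=0.519358
d^2_{-2,-1}: single k=1 term ⇒ +0.648216;  D = -0.474150-0.442002i
d^2_{-1,-1}: k∈[0..1] ⇒ +0.533290 -0.590932 = -0.057642;  D = -0.028331+0.050199i
d^2_{0,-1}: k∈[0..1] ⇒ -0.793899 +0.293236 = -0.500662;  D = -0.481536-0.137061i
d^2_{1,-1}: k∈[0..1] ⇒ +0.590932 -0.072756 = +0.518176;  D = -0.021130+0.517745i
d^2_{2,-1}: single k=0 term ⇒ -0.239427;  D = +0.234855-0.046562i
Y_2^{m'}(θ=0.2776,φ=4.4575) and Σ D·Y over m':
  (-0.4741-0.4420i)·(-0.0253-0.0142i)  (-0.0283+0.0502i)·(-0.0513+0.1970i)  (-0.4815-0.1371i)·(+0.5597+0.0000i)  (-0.0211+0.5177i)·(+0.0513+0.1970i)  (+0.2349-0.0466i)·(-0.0253+0.0142i)
Y_2^-1(R⁻¹ n̂) = -0.380599-0.040051i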